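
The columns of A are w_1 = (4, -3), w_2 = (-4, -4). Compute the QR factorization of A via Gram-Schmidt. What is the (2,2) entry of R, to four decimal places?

r_{22} = 5.6000

w_1 = (4, -3); ‖w_1‖ = 5.0000, so q_1 = (0.8000, -0.6000).
q_1·w_2 = 0.8000·(-4) + (-0.6000)·(-4) = -0.8000.
u_2 = w_2 + 0.8000·q_1 = (-3.3600, -4.4800).
r_{22} = ‖u_2‖ = 5.6000.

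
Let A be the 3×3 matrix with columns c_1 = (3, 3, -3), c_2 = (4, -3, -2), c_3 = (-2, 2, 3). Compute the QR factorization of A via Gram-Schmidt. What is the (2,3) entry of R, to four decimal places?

r_{23} = -3.3340

c_1 = (3, 3, -3); ‖c_1‖ = 5.1962, so e_1 = (0.5774, 0.5774, -0.5774).
e_1·c_2 = 0.5774·4 + 0.5774·(-3) + (-0.5774)·(-2) = 1.7321.
u_2 = c_2 − 1.7321·e_1 = (3.0000, -4.0000, -1.0000).
‖u_2‖ = 5.0990, so e_2 = (0.5883, -0.7845, -0.1961).
r_{23} = e_2·c_3 = -3.3340.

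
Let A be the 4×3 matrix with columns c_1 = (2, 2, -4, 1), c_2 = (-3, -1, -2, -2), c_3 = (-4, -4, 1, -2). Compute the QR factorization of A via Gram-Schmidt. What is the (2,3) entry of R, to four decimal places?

r_{23} = 3.8449

c_1 = (2, 2, -4, 1); ‖c_1‖ = 5.0000, so e_1 = (0.4000, 0.4000, -0.8000, 0.2000).
e_1·c_2 = 0.4000·(-3) + 0.4000·(-1) + (-0.8000)·(-2) + 0.2000·(-2) = -0.4000.
u_2 = c_2 + 0.4000·e_1 = (-2.8400, -0.8400, -2.3200, -1.9200).
‖u_2‖ = 4.2237, so e_2 = (-0.6724, -0.1989, -0.5493, -0.4546).
r_{23} = e_2·c_3 = 3.8449.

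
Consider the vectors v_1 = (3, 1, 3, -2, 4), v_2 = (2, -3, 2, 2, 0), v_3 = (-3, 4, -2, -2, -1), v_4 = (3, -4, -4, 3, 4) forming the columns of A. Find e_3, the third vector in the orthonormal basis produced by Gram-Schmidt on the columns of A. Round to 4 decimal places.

e_3 = (-0.1853, 0.4603, 0.7285, 0.1473, -0.4488)

e_1 = v_1/‖v_1‖ = (3, 1, 3, -2, 4)/6.2450 = (0.4804, 0.1601, 0.4804, -0.3203, 0.6405).
r_{12} = e_1·v_2 = 0.8006.
u_2 = v_2 − 0.8006·e_1 = (1.6154, -3.1282, 1.6154, 2.2564, -0.5128).
‖u_2‖ = 4.5121, so e_2 = (0.3580, -0.6933, 0.3580, 0.5001, -0.1137).
r_{13} = e_1·v_3 = -1.7614; r_{23} = e_2·v_3 = -5.4497.
u_3 = v_3 + 1.7614·e_1 + 5.4497·e_2 = (-0.2028, 0.5038, 0.7972, 0.1612, -0.4912).
‖u_3‖ = 1.0944, so e_3 = (-0.1853, 0.4603, 0.7285, 0.1473, -0.4488).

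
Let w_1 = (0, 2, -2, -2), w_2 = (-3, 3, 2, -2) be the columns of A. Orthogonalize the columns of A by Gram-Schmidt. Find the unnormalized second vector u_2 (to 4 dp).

u_2 = (-3.0000, 2.0000, 3.0000, -1.0000)

w_1 = (0, 2, -2, -2); ‖w_1‖ = 3.4641, so q_1 = (0.0000, 0.5774, -0.5774, -0.5774).
q_1·w_2 = 0.0000·(-3) + 0.5774·3 + (-0.5774)·2 + (-0.5774)·(-2) = 1.7321.
u_2 = w_2 − 1.7321·q_1 = (-3.0000, 2.0000, 3.0000, -1.0000).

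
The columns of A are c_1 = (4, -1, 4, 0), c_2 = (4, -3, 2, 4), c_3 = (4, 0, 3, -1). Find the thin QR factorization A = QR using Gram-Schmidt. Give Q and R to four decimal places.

e_1 = c_1/‖c_1‖ = (4, -1, 4, 0)/5.7446 = (0.6963, -0.1741, 0.6963, 0.0000).
r_{12} = e_1·c_2 = 4.7001.
u_2 = c_2 − 4.7001·e_1 = (0.7273, -2.1818, -1.2727, 4.0000).
‖u_2‖ = 4.7863, so e_2 = (0.1519, -0.4558, -0.2659, 0.8357).
r_{13} = e_1·c_3 = 4.8742; r_{23} = e_2·c_3 = -1.0256.
u_3 = c_3 − 4.8742·e_1 + 1.0256·e_2 = (0.7619, 0.3810, -0.6667, -0.1429).
‖u_3‖ = 1.0911, so e_3 = (0.6983, 0.3491, -0.6110, -0.1309).

Q = [[0.6963, 0.1519, 0.6983], [-0.1741, -0.4558, 0.3491], [0.6963, -0.2659, -0.6110], [0.0000, 0.8357, -0.1309]], R = [[5.7446, 4.7001, 4.8742], [0.0000, 4.7863, -1.0256], [0.0000, 0.0000, 1.0911]]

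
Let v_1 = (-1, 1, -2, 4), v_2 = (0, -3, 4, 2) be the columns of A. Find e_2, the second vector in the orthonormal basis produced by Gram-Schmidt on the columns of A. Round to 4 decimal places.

e_2 = (-0.0255, -0.5356, 0.6971, 0.4760)

v_1 = (-1, 1, -2, 4); ‖v_1‖ = 4.6904, so e_1 = (-0.2132, 0.2132, -0.4264, 0.8528).
e_1·v_2 = (-0.2132)·0 + 0.2132·(-3) + (-0.4264)·4 + 0.8528·2 = -0.6396.
u_2 = v_2 + 0.6396·e_1 = (-0.1364, -2.8636, 3.7273, 2.5455).
‖u_2‖ = 5.3470, so e_2 = (-0.0255, -0.5356, 0.6971, 0.4760).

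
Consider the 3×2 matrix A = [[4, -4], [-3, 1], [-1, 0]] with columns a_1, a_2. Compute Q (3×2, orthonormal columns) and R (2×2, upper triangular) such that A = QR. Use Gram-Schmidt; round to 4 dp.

e_1 = a_1/‖a_1‖ = (4, -3, -1)/5.0990 = (0.7845, -0.5883, -0.1961).
r_{12} = e_1·a_2 = -3.7262.
u_2 = a_2 + 3.7262·e_1 = (-1.0769, -1.1923, -0.7308).
‖u_2‖ = 1.7650, so e_2 = (-0.6101, -0.6755, -0.4140).

Q = [[0.7845, -0.6101], [-0.5883, -0.6755], [-0.1961, -0.4140]], R = [[5.0990, -3.7262], [0.0000, 1.7650]]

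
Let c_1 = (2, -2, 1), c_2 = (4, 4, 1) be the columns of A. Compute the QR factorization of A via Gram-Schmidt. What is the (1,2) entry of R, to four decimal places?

r_{12} = 0.3333

q_1 = c_1/‖c_1‖ = (2, -2, 1)/3.0000 = (0.6667, -0.6667, 0.3333).
r_{12} = q_1·c_2 = 0.3333.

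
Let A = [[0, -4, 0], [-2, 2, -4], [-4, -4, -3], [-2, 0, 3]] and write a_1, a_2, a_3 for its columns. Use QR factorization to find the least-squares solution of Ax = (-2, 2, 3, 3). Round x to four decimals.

e_1 = a_1/‖a_1‖ = (0, -2, -4, -2)/4.8990 = (0.0000, -0.4082, -0.8165, -0.4082).
r_{12} = e_1·a_2 = 2.4495.
u_2 = a_2 − 2.4495·e_1 = (-4.0000, 3.0000, -2.0000, 1.0000).
‖u_2‖ = 5.4772, so e_2 = (-0.7303, 0.5477, -0.3651, 0.1826).
r_{13} = e_1·a_3 = 2.8577; r_{23} = e_2·a_3 = -0.5477.
u_3 = a_3 − 2.8577·e_1 + 0.5477·e_2 = (-0.4000, -2.5333, -0.8667, 4.2667).
‖u_3‖ = 5.0531, so e_3 = (-0.0792, -0.5013, -0.1715, 0.8444).
Qᵀb = (-4.4907, 2.0083, 1.1742).
Back-substitute: x_3 = 1.1742/5.0531 = 0.2324.
x_2 = (2.0083 + 0.5477·0.2324)/5.4772 = 0.3899.
x_1 = (-4.4907 − 2.4495·0.3899 − 2.8577·0.2324)/4.8990 = -1.2472.

x = (-1.2472, 0.3899, 0.2324)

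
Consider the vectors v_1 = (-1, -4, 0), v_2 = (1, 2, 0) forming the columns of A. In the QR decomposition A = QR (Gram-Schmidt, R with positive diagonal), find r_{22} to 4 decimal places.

r_{22} = 0.4851

v_1 = (-1, -4, 0); ‖v_1‖ = 4.1231, so q_1 = (-0.2425, -0.9701, 0.0000).
q_1·v_2 = (-0.2425)·1 + (-0.9701)·2 + 0.0000·0 = -2.1828.
u_2 = v_2 + 2.1828·q_1 = (0.4706, -0.1176, 0.0000).
r_{22} = ‖u_2‖ = 0.4851.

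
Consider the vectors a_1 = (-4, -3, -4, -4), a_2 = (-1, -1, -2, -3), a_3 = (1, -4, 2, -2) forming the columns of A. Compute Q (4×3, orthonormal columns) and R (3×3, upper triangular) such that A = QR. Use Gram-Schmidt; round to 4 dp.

a_1 = (-4, -3, -4, -4); ‖a_1‖ = 7.5498, so e_1 = (-0.5298, -0.3974, -0.5298, -0.5298).
e_1·a_2 = (-0.5298)·(-1) + (-0.3974)·(-1) + (-0.5298)·(-2) + (-0.5298)·(-3) = 3.5762.
u_2 = a_2 − 3.5762·e_1 = (0.8947, 0.4211, -0.1053, -1.1053).
‖u_2‖ = 1.4868, so e_2 = (0.6018, 0.2832, -0.0708, -0.7434).
e_1·a_3 = (-0.5298)·1 + (-0.3974)·(-4) + (-0.5298)·2 + (-0.5298)·(-2) = 1.0596; e_2·a_3 = 0.6018·1 + 0.2832·(-4) + (-0.0708)·2 + (-0.7434)·(-2) = 0.8142.
u_3 = a_3 − 1.0596·e_1 − 0.8142·e_2 = (1.0714, -3.8095, 2.6190, -0.8333).
‖u_3‖ = 4.8181, so e_3 = (0.2224, -0.7907, 0.5436, -0.1730).

Q = [[-0.5298, 0.6018, 0.2224], [-0.3974, 0.2832, -0.7907], [-0.5298, -0.0708, 0.5436], [-0.5298, -0.7434, -0.1730]], R = [[7.5498, 3.5762, 1.0596], [0.0000, 1.4868, 0.8142], [0.0000, 0.0000, 4.8181]]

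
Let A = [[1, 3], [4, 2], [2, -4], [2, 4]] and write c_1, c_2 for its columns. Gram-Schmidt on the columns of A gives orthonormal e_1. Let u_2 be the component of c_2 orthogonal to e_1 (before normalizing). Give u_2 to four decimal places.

e_1 = c_1/‖c_1‖ = (1, 4, 2, 2)/5.0000 = (0.2000, 0.8000, 0.4000, 0.4000).
r_{12} = e_1·c_2 = 2.2000.
u_2 = c_2 − 2.2000·e_1 = (2.5600, 0.2400, -4.8800, 3.1200).

u_2 = (2.5600, 0.2400, -4.8800, 3.1200)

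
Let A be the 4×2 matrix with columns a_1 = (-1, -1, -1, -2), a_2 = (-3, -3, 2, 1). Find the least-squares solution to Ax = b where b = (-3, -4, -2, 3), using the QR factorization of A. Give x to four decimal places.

a_1 = (-1, -1, -1, -2); ‖a_1‖ = 2.6458, so q_1 = (-0.3780, -0.3780, -0.3780, -0.7559).
q_1·a_2 = (-0.3780)·(-3) + (-0.3780)·(-3) + (-0.3780)·2 + (-0.7559)·1 = 0.7559.
u_2 = a_2 − 0.7559·q_1 = (-2.7143, -2.7143, 2.2857, 1.5714).
‖u_2‖ = 4.7359, so q_2 = (-0.5731, -0.5731, 0.4826, 0.3318).
Qᵀb = (1.1339, 4.0421).
Back-substitute: x_2 = 4.0421/4.7359 = 0.8535.
x_1 = (1.1339 − 0.7559·0.8535)/2.6458 = 0.1847.

x = (0.1847, 0.8535)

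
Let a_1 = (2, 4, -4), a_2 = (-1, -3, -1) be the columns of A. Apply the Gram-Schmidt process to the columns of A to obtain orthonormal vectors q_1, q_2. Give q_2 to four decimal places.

q_2 = (-0.1550, -0.6587, -0.7362)

a_1 = (2, 4, -4); ‖a_1‖ = 6.0000, so q_1 = (0.3333, 0.6667, -0.6667).
q_1·a_2 = 0.3333·(-1) + 0.6667·(-3) + (-0.6667)·(-1) = -1.6667.
u_2 = a_2 + 1.6667·q_1 = (-0.4444, -1.8889, -2.1111).
‖u_2‖ = 2.8674, so q_2 = (-0.1550, -0.6587, -0.7362).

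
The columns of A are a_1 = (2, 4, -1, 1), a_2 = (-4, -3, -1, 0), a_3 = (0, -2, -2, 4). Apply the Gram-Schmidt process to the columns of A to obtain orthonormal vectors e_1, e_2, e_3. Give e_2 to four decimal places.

e_2 = (-0.7339, 0.1468, -0.6018, 0.2789)

a_1 = (2, 4, -1, 1); ‖a_1‖ = 4.6904, so e_1 = (0.4264, 0.8528, -0.2132, 0.2132).
e_1·a_2 = 0.4264·(-4) + 0.8528·(-3) + (-0.2132)·(-1) + 0.2132·0 = -4.0508.
u_2 = a_2 + 4.0508·e_1 = (-2.2727, 0.4545, -1.8636, 0.8636).
‖u_2‖ = 3.0969, so e_2 = (-0.7339, 0.1468, -0.6018, 0.2789).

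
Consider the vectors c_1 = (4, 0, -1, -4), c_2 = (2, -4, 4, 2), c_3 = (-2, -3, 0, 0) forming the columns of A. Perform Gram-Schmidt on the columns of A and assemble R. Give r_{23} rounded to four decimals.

r_{23} = 1.1184

c_1 = (4, 0, -1, -4); ‖c_1‖ = 5.7446, so e_1 = (0.6963, 0.0000, -0.1741, -0.6963).
e_1·c_2 = 0.6963·2 + 0.0000·(-4) + (-0.1741)·4 + (-0.6963)·2 = -0.6963.
u_2 = c_2 + 0.6963·e_1 = (2.4848, -4.0000, 3.8788, 1.5152).
‖u_2‖ = 6.2861, so e_2 = (0.3953, -0.6363, 0.6170, 0.2410).
r_{23} = e_2·c_3 = 1.1184.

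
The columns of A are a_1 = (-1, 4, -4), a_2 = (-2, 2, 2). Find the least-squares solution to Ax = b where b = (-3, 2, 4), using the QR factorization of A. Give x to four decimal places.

a_1 = (-1, 4, -4); ‖a_1‖ = 5.7446, so q_1 = (-0.1741, 0.6963, -0.6963).
q_1·a_2 = (-0.1741)·(-2) + 0.6963·2 + (-0.6963)·2 = 0.3482.
u_2 = a_2 − 0.3482·q_1 = (-1.9394, 1.7576, 2.2424).
‖u_2‖ = 3.4466, so q_2 = (-0.5627, 0.5100, 0.6506).
Qᵀb = (-0.8704, 5.3105).
Back-substitute: x_2 = 5.3105/3.4466 = 1.5408.
x_1 = (-0.8704 − 0.3482·1.5408)/5.7446 = -0.2449.

x = (-0.2449, 1.5408)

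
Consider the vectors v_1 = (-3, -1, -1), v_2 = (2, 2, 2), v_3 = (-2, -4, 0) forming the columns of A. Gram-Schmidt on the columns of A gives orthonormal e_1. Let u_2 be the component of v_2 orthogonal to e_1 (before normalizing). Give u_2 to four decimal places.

u_2 = (-0.7273, 1.0909, 1.0909)

v_1 = (-3, -1, -1); ‖v_1‖ = 3.3166, so e_1 = (-0.9045, -0.3015, -0.3015).
e_1·v_2 = (-0.9045)·2 + (-0.3015)·2 + (-0.3015)·2 = -3.0151.
u_2 = v_2 + 3.0151·e_1 = (-0.7273, 1.0909, 1.0909).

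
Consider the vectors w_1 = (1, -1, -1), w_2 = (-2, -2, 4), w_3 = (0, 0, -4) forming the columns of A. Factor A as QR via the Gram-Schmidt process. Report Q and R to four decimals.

Q = [[0.5774, -0.1543, -0.8018], [-0.5774, -0.7715, -0.2673], [-0.5774, 0.6172, -0.5345]], R = [[1.7321, -2.3094, 2.3094], [0.0000, 4.3205, -2.4689], [0.0000, 0.0000, 2.1381]]

w_1 = (1, -1, -1); ‖w_1‖ = 1.7321, so q_1 = (0.5774, -0.5774, -0.5774).
q_1·w_2 = 0.5774·(-2) + (-0.5774)·(-2) + (-0.5774)·4 = -2.3094.
u_2 = w_2 + 2.3094·q_1 = (-0.6667, -3.3333, 2.6667).
‖u_2‖ = 4.3205, so q_2 = (-0.1543, -0.7715, 0.6172).
q_1·w_3 = 0.5774·0 + (-0.5774)·0 + (-0.5774)·(-4) = 2.3094; q_2·w_3 = (-0.1543)·0 + (-0.7715)·0 + 0.6172·(-4) = -2.4689.
u_3 = w_3 − 2.3094·q_1 + 2.4689·q_2 = (-1.7143, -0.5714, -1.1429).
‖u_3‖ = 2.1381, so q_3 = (-0.8018, -0.2673, -0.5345).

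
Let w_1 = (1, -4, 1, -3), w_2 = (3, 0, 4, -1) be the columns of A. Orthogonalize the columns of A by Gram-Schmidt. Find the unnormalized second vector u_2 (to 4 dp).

u_2 = (2.6296, 1.4815, 3.6296, 0.1111)

q_1 = w_1/‖w_1‖ = (1, -4, 1, -3)/5.1962 = (0.1925, -0.7698, 0.1925, -0.5774).
r_{12} = q_1·w_2 = 1.9245.
u_2 = w_2 − 1.9245·q_1 = (2.6296, 1.4815, 3.6296, 0.1111).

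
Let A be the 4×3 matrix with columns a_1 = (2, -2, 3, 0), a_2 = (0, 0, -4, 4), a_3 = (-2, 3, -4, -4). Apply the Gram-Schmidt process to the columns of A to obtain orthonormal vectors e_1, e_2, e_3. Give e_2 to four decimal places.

a_1 = (2, -2, 3, 0); ‖a_1‖ = 4.1231, so e_1 = (0.4851, -0.4851, 0.7276, 0.0000).
e_1·a_2 = 0.4851·0 + (-0.4851)·0 + 0.7276·(-4) + 0.0000·4 = -2.9104.
u_2 = a_2 + 2.9104·e_1 = (1.4118, -1.4118, -1.8824, 4.0000).
‖u_2‖ = 4.8507, so e_2 = (0.2910, -0.2910, -0.3881, 0.8246).

e_2 = (0.2910, -0.2910, -0.3881, 0.8246)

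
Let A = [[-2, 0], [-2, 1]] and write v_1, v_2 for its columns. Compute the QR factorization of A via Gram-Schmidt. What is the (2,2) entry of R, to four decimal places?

r_{22} = 0.7071

v_1 = (-2, -2); ‖v_1‖ = 2.8284, so e_1 = (-0.7071, -0.7071).
e_1·v_2 = (-0.7071)·0 + (-0.7071)·1 = -0.7071.
u_2 = v_2 + 0.7071·e_1 = (-0.5000, 0.5000).
r_{22} = ‖u_2‖ = 0.7071.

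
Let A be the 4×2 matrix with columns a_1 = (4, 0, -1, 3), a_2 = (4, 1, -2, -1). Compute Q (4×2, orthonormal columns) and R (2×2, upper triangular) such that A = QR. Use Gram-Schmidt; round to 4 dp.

a_1 = (4, 0, -1, 3); ‖a_1‖ = 5.0990, so q_1 = (0.7845, 0.0000, -0.1961, 0.5883).
q_1·a_2 = 0.7845·4 + 0.0000·1 + (-0.1961)·(-2) + 0.5883·(-1) = 2.9417.
u_2 = a_2 − 2.9417·q_1 = (1.6923, 1.0000, -1.4231, -2.7308).
‖u_2‖ = 3.6532, so q_2 = (0.4632, 0.2737, -0.3895, -0.7475).

Q = [[0.7845, 0.4632], [0.0000, 0.2737], [-0.1961, -0.3895], [0.5883, -0.7475]], R = [[5.0990, 2.9417], [0.0000, 3.6532]]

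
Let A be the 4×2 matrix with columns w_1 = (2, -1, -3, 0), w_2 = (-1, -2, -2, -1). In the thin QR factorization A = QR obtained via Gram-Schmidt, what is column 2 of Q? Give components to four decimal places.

w_1 = (2, -1, -3, 0); ‖w_1‖ = 3.7417, so q_1 = (0.5345, -0.2673, -0.8018, 0.0000).
q_1·w_2 = 0.5345·(-1) + (-0.2673)·(-2) + (-0.8018)·(-2) + 0.0000·(-1) = 1.6036.
u_2 = w_2 − 1.6036·q_1 = (-1.8571, -1.5714, -0.7143, -1.0000).
‖u_2‖ = 2.7255, so q_2 = (-0.6814, -0.5766, -0.2621, -0.3669).

q_2 = (-0.6814, -0.5766, -0.2621, -0.3669)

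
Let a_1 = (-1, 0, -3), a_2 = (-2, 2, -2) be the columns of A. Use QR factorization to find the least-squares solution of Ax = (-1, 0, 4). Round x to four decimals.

x = (-1.5000, 0.5000)

a_1 = (-1, 0, -3); ‖a_1‖ = 3.1623, so q_1 = (-0.3162, 0.0000, -0.9487).
q_1·a_2 = (-0.3162)·(-2) + 0.0000·2 + (-0.9487)·(-2) = 2.5298.
u_2 = a_2 − 2.5298·q_1 = (-1.2000, 2.0000, 0.4000).
‖u_2‖ = 2.3664, so q_2 = (-0.5071, 0.8452, 0.1690).
Qᵀb = (-3.4785, 1.1832).
Back-substitute: x_2 = 1.1832/2.3664 = 0.5000.
x_1 = (-3.4785 − 2.5298·0.5000)/3.1623 = -1.5000.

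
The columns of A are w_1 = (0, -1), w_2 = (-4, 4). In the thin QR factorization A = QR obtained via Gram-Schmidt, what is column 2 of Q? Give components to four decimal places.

w_1 = (0, -1); ‖w_1‖ = 1.0000, so q_1 = (0.0000, -1.0000).
q_1·w_2 = 0.0000·(-4) + (-1.0000)·4 = -4.0000.
u_2 = w_2 + 4.0000·q_1 = (-4.0000, 0.0000).
‖u_2‖ = 4.0000, so q_2 = (-1.0000, 0.0000).

q_2 = (-1.0000, 0.0000)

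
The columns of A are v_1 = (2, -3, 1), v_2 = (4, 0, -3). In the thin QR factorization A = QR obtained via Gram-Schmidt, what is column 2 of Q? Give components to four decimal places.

q_1 = v_1/‖v_1‖ = (2, -3, 1)/3.7417 = (0.5345, -0.8018, 0.2673).
r_{12} = q_1·v_2 = 1.3363.
u_2 = v_2 − 1.3363·q_1 = (3.2857, 1.0714, -3.3571).
‖u_2‖ = 4.8181, so q_2 = (0.6819, 0.2224, -0.6968).

q_2 = (0.6819, 0.2224, -0.6968)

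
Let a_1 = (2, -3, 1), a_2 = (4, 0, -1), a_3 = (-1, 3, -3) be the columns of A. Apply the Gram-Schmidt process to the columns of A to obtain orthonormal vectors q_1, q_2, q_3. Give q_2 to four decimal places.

q_1 = a_1/‖a_1‖ = (2, -3, 1)/3.7417 = (0.5345, -0.8018, 0.2673).
r_{12} = q_1·a_2 = 1.8708.
u_2 = a_2 − 1.8708·q_1 = (3.0000, 1.5000, -1.5000).
‖u_2‖ = 3.6742, so q_2 = (0.8165, 0.4082, -0.4082).

q_2 = (0.8165, 0.4082, -0.4082)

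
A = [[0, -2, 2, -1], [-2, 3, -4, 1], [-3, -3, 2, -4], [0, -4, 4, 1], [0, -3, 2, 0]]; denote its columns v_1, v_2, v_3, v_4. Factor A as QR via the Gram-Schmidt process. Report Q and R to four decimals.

v_1 = (0, -2, -3, 0, 0); ‖v_1‖ = 3.6056, so q_1 = (0.0000, -0.5547, -0.8321, 0.0000, 0.0000).
q_1·v_2 = 0.0000·(-2) + (-0.5547)·3 + (-0.8321)·(-3) + 0.0000·(-4) + 0.0000·(-3) = 0.8321.
u_2 = v_2 − 0.8321·q_1 = (-2.0000, 3.4615, -2.3077, -4.0000, -3.0000).
‖u_2‖ = 6.8050, so q_2 = (-0.2939, 0.5087, -0.3391, -0.5878, -0.4409).
q_1·v_3 = 0.0000·2 + (-0.5547)·(-4) + (-0.8321)·2 + 0.0000·4 + 0.0000·2 = 0.5547; q_2·v_3 = (-0.2939)·2 + 0.5087·(-4) + (-0.3391)·2 + (-0.5878)·4 + (-0.4409)·2 = -6.5337.
u_3 = v_3 − 0.5547·q_1 + 6.5337·q_2 = (0.0797, -0.3688, 0.2458, 0.1595, -0.8804).
‖u_3‖ = 1.0017, so q_3 = (0.0796, -0.3682, 0.2454, 0.1592, -0.8789).
q_1·v_4 = 0.0000·(-1) + (-0.5547)·1 + (-0.8321)·(-4) + 0.0000·1 + 0.0000·0 = 2.7735; q_2·v_4 = (-0.2939)·(-1) + 0.5087·1 + (-0.3391)·(-4) + (-0.5878)·1 + (-0.4409)·0 = 1.5712; q_3·v_4 = 0.0796·(-1) + (-0.3682)·1 + 0.2454·(-4) + 0.1592·1 + (-0.8789)·0 = -1.2703.
u_4 = v_4 − 2.7735·q_1 − 1.5712·q_2 + 1.2703·q_3 = (-0.4371, 1.2715, -0.8477, 2.1258, -0.4238).
‖u_4‖ = 2.6880, so q_4 = (-0.1626, 0.4730, -0.3154, 0.7909, -0.1577).

Q = [[0.0000, -0.2939, 0.0796, -0.1626], [-0.5547, 0.5087, -0.3682, 0.4730], [-0.8321, -0.3391, 0.2454, -0.3154], [0.0000, -0.5878, 0.1592, 0.7909], [0.0000, -0.4409, -0.8789, -0.1577]], R = [[3.6056, 0.8321, 0.5547, 2.7735], [0.0000, 6.8050, -6.5337, 1.5712], [0.0000, 0.0000, 1.0017, -1.2703], [0.0000, 0.0000, 0.0000, 2.6880]]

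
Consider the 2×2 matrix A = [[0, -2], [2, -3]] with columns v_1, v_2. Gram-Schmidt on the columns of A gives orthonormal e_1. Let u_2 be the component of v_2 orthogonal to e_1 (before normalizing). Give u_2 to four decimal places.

u_2 = (-2.0000, 0.0000)

e_1 = v_1/‖v_1‖ = (0, 2)/2.0000 = (0.0000, 1.0000).
r_{12} = e_1·v_2 = -3.0000.
u_2 = v_2 + 3.0000·e_1 = (-2.0000, 0.0000).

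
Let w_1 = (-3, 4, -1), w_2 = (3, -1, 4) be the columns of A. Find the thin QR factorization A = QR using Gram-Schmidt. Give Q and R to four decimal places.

w_1 = (-3, 4, -1); ‖w_1‖ = 5.0990, so q_1 = (-0.5883, 0.7845, -0.1961).
q_1·w_2 = (-0.5883)·3 + 0.7845·(-1) + (-0.1961)·4 = -3.3340.
u_2 = w_2 + 3.3340·q_1 = (1.0385, 1.6154, 3.3462).
‖u_2‖ = 3.8581, so q_2 = (0.2692, 0.4187, 0.8673).

Q = [[-0.5883, 0.2692], [0.7845, 0.4187], [-0.1961, 0.8673]], R = [[5.0990, -3.3340], [0.0000, 3.8581]]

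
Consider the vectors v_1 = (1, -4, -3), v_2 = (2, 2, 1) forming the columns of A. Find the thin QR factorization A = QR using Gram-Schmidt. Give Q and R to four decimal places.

e_1 = v_1/‖v_1‖ = (1, -4, -3)/5.0990 = (0.1961, -0.7845, -0.5883).
r_{12} = e_1·v_2 = -1.7650.
u_2 = v_2 + 1.7650·e_1 = (2.3462, 0.6154, -0.0385).
‖u_2‖ = 2.4258, so e_2 = (0.9672, 0.2537, -0.0159).

Q = [[0.1961, 0.9672], [-0.7845, 0.2537], [-0.5883, -0.0159]], R = [[5.0990, -1.7650], [0.0000, 2.4258]]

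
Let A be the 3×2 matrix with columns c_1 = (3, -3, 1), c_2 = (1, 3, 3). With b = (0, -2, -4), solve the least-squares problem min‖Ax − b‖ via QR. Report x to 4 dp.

q_1 = c_1/‖c_1‖ = (3, -3, 1)/4.3589 = (0.6882, -0.6882, 0.2294).
r_{12} = q_1·c_2 = -0.6882.
u_2 = c_2 + 0.6882·q_1 = (1.4737, 2.5263, 3.1579).
‖u_2‖ = 4.3042, so q_2 = (0.3424, 0.5869, 0.7337).
Qᵀb = (0.4588, -4.1086).
Back-substitute: x_2 = -4.1086/4.3042 = -0.9545.
x_1 = (0.4588 + 0.6882·(-0.9545))/4.3589 = -0.0455.

x = (-0.0455, -0.9545)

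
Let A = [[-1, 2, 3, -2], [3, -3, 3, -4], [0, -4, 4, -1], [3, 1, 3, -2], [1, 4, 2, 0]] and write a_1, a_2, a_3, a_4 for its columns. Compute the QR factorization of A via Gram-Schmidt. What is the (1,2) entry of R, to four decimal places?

r_{12} = -0.8944

e_1 = a_1/‖a_1‖ = (-1, 3, 0, 3, 1)/4.4721 = (-0.2236, 0.6708, 0.0000, 0.6708, 0.2236).
r_{12} = e_1·a_2 = -0.8944.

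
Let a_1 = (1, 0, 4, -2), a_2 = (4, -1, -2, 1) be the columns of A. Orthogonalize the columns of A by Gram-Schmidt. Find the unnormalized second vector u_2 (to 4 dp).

u_2 = (4.2857, -1.0000, -0.8571, 0.4286)

e_1 = a_1/‖a_1‖ = (1, 0, 4, -2)/4.5826 = (0.2182, 0.0000, 0.8729, -0.4364).
r_{12} = e_1·a_2 = -1.3093.
u_2 = a_2 + 1.3093·e_1 = (4.2857, -1.0000, -0.8571, 0.4286).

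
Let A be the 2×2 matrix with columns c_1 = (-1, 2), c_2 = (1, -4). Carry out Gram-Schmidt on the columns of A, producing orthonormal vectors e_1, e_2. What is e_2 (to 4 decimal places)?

e_2 = (-0.8944, -0.4472)

c_1 = (-1, 2); ‖c_1‖ = 2.2361, so e_1 = (-0.4472, 0.8944).
e_1·c_2 = (-0.4472)·1 + 0.8944·(-4) = -4.0249.
u_2 = c_2 + 4.0249·e_1 = (-0.8000, -0.4000).
‖u_2‖ = 0.8944, so e_2 = (-0.8944, -0.4472).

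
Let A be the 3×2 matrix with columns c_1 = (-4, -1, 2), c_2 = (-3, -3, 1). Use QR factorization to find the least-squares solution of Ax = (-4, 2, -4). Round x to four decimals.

x = (0.7273, -0.5455)

c_1 = (-4, -1, 2); ‖c_1‖ = 4.5826, so e_1 = (-0.8729, -0.2182, 0.4364).
e_1·c_2 = (-0.8729)·(-3) + (-0.2182)·(-3) + 0.4364·1 = 3.7097.
u_2 = c_2 − 3.7097·e_1 = (0.2381, -2.1905, -0.6190).
‖u_2‖ = 2.2887, so e_2 = (0.1040, -0.9571, -0.2705).
Qᵀb = (1.3093, -1.2484).
Back-substitute: x_2 = -1.2484/2.2887 = -0.5455.
x_1 = (1.3093 − 3.7097·(-0.5455))/4.5826 = 0.7273.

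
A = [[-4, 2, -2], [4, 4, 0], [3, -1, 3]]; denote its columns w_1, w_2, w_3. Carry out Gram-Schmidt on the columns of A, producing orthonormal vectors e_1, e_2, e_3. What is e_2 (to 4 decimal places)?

w_1 = (-4, 4, 3); ‖w_1‖ = 6.4031, so e_1 = (-0.6247, 0.6247, 0.4685).
e_1·w_2 = (-0.6247)·2 + 0.6247·4 + 0.4685·(-1) = 0.7809.
u_2 = w_2 − 0.7809·e_1 = (2.4878, 3.5122, -1.3659).
‖u_2‖ = 4.5156, so e_2 = (0.5509, 0.7778, -0.3025).

e_2 = (0.5509, 0.7778, -0.3025)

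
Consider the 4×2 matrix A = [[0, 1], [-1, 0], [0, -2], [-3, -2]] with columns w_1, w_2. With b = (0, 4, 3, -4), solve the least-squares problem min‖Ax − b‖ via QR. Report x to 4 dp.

x = (1.1111, -0.5185)

w_1 = (0, -1, 0, -3); ‖w_1‖ = 3.1623, so e_1 = (0.0000, -0.3162, 0.0000, -0.9487).
e_1·w_2 = 0.0000·1 + (-0.3162)·0 + 0.0000·(-2) + (-0.9487)·(-2) = 1.8974.
u_2 = w_2 − 1.8974·e_1 = (1.0000, 0.6000, -2.0000, -0.2000).
‖u_2‖ = 2.3238, so e_2 = (0.4303, 0.2582, -0.8607, -0.0861).
Qᵀb = (2.5298, -1.2049).
Back-substitute: x_2 = -1.2049/2.3238 = -0.5185.
x_1 = (2.5298 − 1.8974·(-0.5185))/3.1623 = 1.1111.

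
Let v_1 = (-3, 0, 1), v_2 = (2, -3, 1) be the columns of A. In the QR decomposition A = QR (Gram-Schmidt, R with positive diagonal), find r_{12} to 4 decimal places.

e_1 = v_1/‖v_1‖ = (-3, 0, 1)/3.1623 = (-0.9487, 0.0000, 0.3162).
r_{12} = e_1·v_2 = -1.5811.

r_{12} = -1.5811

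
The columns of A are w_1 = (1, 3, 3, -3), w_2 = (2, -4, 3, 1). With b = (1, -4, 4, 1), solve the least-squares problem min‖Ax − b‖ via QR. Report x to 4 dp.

q_1 = w_1/‖w_1‖ = (1, 3, 3, -3)/5.2915 = (0.1890, 0.5669, 0.5669, -0.5669).
r_{12} = q_1·w_2 = -0.7559.
u_2 = w_2 + 0.7559·q_1 = (2.1429, -3.5714, 3.4286, 0.5714).
‖u_2‖ = 5.4248, so q_2 = (0.3950, -0.6584, 0.6320, 0.1053).
Qᵀb = (-0.3780, 5.6618).
Back-substitute: x_2 = 5.6618/5.4248 = 1.0437.
x_1 = (-0.3780 + 0.7559·1.0437)/5.2915 = 0.0777.

x = (0.0777, 1.0437)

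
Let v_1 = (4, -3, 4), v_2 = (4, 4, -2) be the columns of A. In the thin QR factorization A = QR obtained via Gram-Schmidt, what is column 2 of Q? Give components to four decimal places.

v_1 = (4, -3, 4); ‖v_1‖ = 6.4031, so e_1 = (0.6247, -0.4685, 0.6247).
e_1·v_2 = 0.6247·4 + (-0.4685)·4 + 0.6247·(-2) = -0.6247.
u_2 = v_2 + 0.6247·e_1 = (4.3902, 3.7073, -1.6098).
‖u_2‖ = 5.9674, so e_2 = (0.7357, 0.6213, -0.2698).

e_2 = (0.7357, 0.6213, -0.2698)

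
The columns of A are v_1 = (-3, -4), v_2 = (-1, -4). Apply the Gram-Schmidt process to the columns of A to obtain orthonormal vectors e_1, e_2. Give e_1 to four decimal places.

v_1 = (-3, -4); ‖v_1‖ = 5.0000, so e_1 = (-0.6000, -0.8000).

e_1 = (-0.6000, -0.8000)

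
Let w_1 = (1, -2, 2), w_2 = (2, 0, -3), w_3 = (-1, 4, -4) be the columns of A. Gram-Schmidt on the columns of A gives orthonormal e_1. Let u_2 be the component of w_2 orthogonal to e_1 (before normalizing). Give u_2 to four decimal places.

u_2 = (2.4444, -0.8889, -2.1111)

w_1 = (1, -2, 2); ‖w_1‖ = 3.0000, so e_1 = (0.3333, -0.6667, 0.6667).
e_1·w_2 = 0.3333·2 + (-0.6667)·0 + 0.6667·(-3) = -1.3333.
u_2 = w_2 + 1.3333·e_1 = (2.4444, -0.8889, -2.1111).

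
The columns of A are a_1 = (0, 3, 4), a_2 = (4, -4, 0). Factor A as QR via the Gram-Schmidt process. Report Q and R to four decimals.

Q = [[0.0000, 0.7809], [0.6000, -0.4998], [0.8000, 0.3748]], R = [[5.0000, -2.4000], [0.0000, 5.1225]]

q_1 = a_1/‖a_1‖ = (0, 3, 4)/5.0000 = (0.0000, 0.6000, 0.8000).
r_{12} = q_1·a_2 = -2.4000.
u_2 = a_2 + 2.4000·q_1 = (4.0000, -2.5600, 1.9200).
‖u_2‖ = 5.1225, so q_2 = (0.7809, -0.4998, 0.3748).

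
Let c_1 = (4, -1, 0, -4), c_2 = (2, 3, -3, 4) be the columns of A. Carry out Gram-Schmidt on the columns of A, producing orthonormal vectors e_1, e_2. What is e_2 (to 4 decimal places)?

c_1 = (4, -1, 0, -4); ‖c_1‖ = 5.7446, so e_1 = (0.6963, -0.1741, 0.0000, -0.6963).
e_1·c_2 = 0.6963·2 + (-0.1741)·3 + 0.0000·(-3) + (-0.6963)·4 = -1.9149.
u_2 = c_2 + 1.9149·e_1 = (3.3333, 2.6667, -3.0000, 2.6667).
‖u_2‖ = 5.8595, so e_2 = (0.5689, 0.4551, -0.5120, 0.4551).

e_2 = (0.5689, 0.4551, -0.5120, 0.4551)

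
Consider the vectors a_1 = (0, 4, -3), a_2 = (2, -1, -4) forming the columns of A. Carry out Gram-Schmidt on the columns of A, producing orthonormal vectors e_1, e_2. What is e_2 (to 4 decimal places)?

a_1 = (0, 4, -3); ‖a_1‖ = 5.0000, so e_1 = (0.0000, 0.8000, -0.6000).
e_1·a_2 = 0.0000·2 + 0.8000·(-1) + (-0.6000)·(-4) = 1.6000.
u_2 = a_2 − 1.6000·e_1 = (2.0000, -2.2800, -3.0400).
‖u_2‖ = 4.2942, so e_2 = (0.4657, -0.5310, -0.7079).

e_2 = (0.4657, -0.5310, -0.7079)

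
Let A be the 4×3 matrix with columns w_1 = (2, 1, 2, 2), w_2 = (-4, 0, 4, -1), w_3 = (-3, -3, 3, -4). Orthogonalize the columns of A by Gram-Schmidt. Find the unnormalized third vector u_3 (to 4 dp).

e_1 = w_1/‖w_1‖ = (2, 1, 2, 2)/3.6056 = (0.5547, 0.2774, 0.5547, 0.5547).
r_{12} = e_1·w_2 = -0.5547.
u_2 = w_2 + 0.5547·e_1 = (-3.6923, 0.1538, 4.3077, -0.6923).
‖u_2‖ = 5.7177, so e_2 = (-0.6458, 0.0269, 0.7534, -0.1211).
r_{13} = e_1·w_3 = -3.0509; r_{23} = e_2·w_3 = 4.6011.
u_3 = w_3 + 3.0509·e_1 − 4.6011·e_2 = (1.6635, -2.2776, 1.2259, -1.7506).

u_3 = (1.6635, -2.2776, 1.2259, -1.7506)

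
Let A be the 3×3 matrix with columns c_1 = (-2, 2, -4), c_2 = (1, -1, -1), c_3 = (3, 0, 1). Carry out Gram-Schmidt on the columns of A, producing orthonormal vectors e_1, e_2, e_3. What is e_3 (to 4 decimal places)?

c_1 = (-2, 2, -4); ‖c_1‖ = 4.8990, so e_1 = (-0.4082, 0.4082, -0.8165).
e_1·c_2 = (-0.4082)·1 + 0.4082·(-1) + (-0.8165)·(-1) = 0.0000.
u_2 = c_2 + 0.0000·e_1 = (1.0000, -1.0000, -1.0000).
‖u_2‖ = 1.7321, so e_2 = (0.5774, -0.5774, -0.5774).
e_1·c_3 = (-0.4082)·3 + 0.4082·0 + (-0.8165)·1 = -2.0412; e_2·c_3 = 0.5774·3 + (-0.5774)·0 + (-0.5774)·1 = 1.1547.
u_3 = c_3 + 2.0412·e_1 − 1.1547·e_2 = (1.5000, 1.5000, 0.0000).
‖u_3‖ = 2.1213, so e_3 = (0.7071, 0.7071, 0.0000).

e_3 = (0.7071, 0.7071, 0.0000)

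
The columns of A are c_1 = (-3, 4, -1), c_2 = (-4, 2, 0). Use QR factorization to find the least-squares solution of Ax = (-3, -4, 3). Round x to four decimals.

x = (-2.3333, 2.5333)

c_1 = (-3, 4, -1); ‖c_1‖ = 5.0990, so q_1 = (-0.5883, 0.7845, -0.1961).
q_1·c_2 = (-0.5883)·(-4) + 0.7845·2 + (-0.1961)·0 = 3.9223.
u_2 = c_2 − 3.9223·q_1 = (-1.6923, -1.0769, 0.7692).
‖u_2‖ = 2.1483, so q_2 = (-0.7877, -0.5013, 0.3581).
Qᵀb = (-1.9612, 5.4425).
Back-substitute: x_2 = 5.4425/2.1483 = 2.5333.
x_1 = (-1.9612 − 3.9223·2.5333)/5.0990 = -2.3333.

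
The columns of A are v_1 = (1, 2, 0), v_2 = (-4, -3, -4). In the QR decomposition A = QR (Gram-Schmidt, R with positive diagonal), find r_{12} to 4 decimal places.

v_1 = (1, 2, 0); ‖v_1‖ = 2.2361, so e_1 = (0.4472, 0.8944, 0.0000).
r_{12} = e_1·v_2 = -4.4721.

r_{12} = -4.4721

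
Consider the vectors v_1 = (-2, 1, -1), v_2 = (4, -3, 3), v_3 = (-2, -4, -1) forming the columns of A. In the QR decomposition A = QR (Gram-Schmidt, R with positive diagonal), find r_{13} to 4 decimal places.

e_1 = v_1/‖v_1‖ = (-2, 1, -1)/2.4495 = (-0.8165, 0.4082, -0.4082).
r_{13} = e_1·v_3 = 0.4082.

r_{13} = 0.4082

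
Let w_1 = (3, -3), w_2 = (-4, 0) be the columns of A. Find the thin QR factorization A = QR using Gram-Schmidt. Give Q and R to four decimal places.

Q = [[0.7071, -0.7071], [-0.7071, -0.7071]], R = [[4.2426, -2.8284], [0.0000, 2.8284]]

q_1 = w_1/‖w_1‖ = (3, -3)/4.2426 = (0.7071, -0.7071).
r_{12} = q_1·w_2 = -2.8284.
u_2 = w_2 + 2.8284·q_1 = (-2.0000, -2.0000).
‖u_2‖ = 2.8284, so q_2 = (-0.7071, -0.7071).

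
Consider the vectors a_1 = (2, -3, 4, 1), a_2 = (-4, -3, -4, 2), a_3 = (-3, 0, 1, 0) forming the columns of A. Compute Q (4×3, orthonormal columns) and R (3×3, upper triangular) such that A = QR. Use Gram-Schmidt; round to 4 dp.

q_1 = a_1/‖a_1‖ = (2, -3, 4, 1)/5.4772 = (0.3651, -0.5477, 0.7303, 0.1826).
r_{12} = q_1·a_2 = -2.3735.
u_2 = a_2 + 2.3735·q_1 = (-3.1333, -4.3000, -2.2667, 2.4333).
‖u_2‖ = 6.2743, so q_2 = (-0.4994, -0.6853, -0.3613, 0.3878).
r_{13} = q_1·a_3 = -0.3651; r_{23} = q_2·a_3 = 1.1369.
u_3 = a_3 + 0.3651·q_1 − 1.1369·q_2 = (-2.2989, 0.5792, 1.6774, -0.3743).
‖u_3‖ = 2.9282, so q_3 = (-0.7851, 0.1978, 0.5728, -0.1278).

Q = [[0.3651, -0.4994, -0.7851], [-0.5477, -0.6853, 0.1978], [0.7303, -0.3613, 0.5728], [0.1826, 0.3878, -0.1278]], R = [[5.4772, -2.3735, -0.3651], [0.0000, 6.2743, 1.1369], [0.0000, 0.0000, 2.9282]]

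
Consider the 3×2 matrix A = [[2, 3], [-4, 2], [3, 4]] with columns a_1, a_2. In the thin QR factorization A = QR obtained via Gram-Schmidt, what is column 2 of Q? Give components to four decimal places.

q_1 = a_1/‖a_1‖ = (2, -4, 3)/5.3852 = (0.3714, -0.7428, 0.5571).
r_{12} = q_1·a_2 = 1.8570.
u_2 = a_2 − 1.8570·q_1 = (2.3103, 3.3793, 2.9655).
‖u_2‖ = 5.0549, so q_2 = (0.4571, 0.6685, 0.5867).

q_2 = (0.4571, 0.6685, 0.5867)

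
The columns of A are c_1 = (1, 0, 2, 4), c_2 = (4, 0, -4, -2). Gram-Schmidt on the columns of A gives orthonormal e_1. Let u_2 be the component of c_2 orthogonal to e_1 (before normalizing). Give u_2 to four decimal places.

e_1 = c_1/‖c_1‖ = (1, 0, 2, 4)/4.5826 = (0.2182, 0.0000, 0.4364, 0.8729).
r_{12} = e_1·c_2 = -2.6186.
u_2 = c_2 + 2.6186·e_1 = (4.5714, 0.0000, -2.8571, 0.2857).

u_2 = (4.5714, 0.0000, -2.8571, 0.2857)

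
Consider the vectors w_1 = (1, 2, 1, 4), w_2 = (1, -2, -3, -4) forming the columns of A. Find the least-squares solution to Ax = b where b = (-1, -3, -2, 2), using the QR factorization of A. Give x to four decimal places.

x = (0.2045, 0.2500)

e_1 = w_1/‖w_1‖ = (1, 2, 1, 4)/4.6904 = (0.2132, 0.4264, 0.2132, 0.8528).
r_{12} = e_1·w_2 = -4.6904.
u_2 = w_2 + 4.6904·e_1 = (2.0000, 0.0000, -2.0000, 0.0000).
‖u_2‖ = 2.8284, so e_2 = (0.7071, 0.0000, -0.7071, 0.0000).
Qᵀb = (-0.2132, 0.7071).
Back-substitute: x_2 = 0.7071/2.8284 = 0.2500.
x_1 = (-0.2132 + 4.6904·0.2500)/4.6904 = 0.2045.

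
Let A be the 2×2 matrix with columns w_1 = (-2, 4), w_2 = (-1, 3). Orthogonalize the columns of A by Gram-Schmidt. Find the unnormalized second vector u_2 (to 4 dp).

u_2 = (0.4000, 0.2000)

w_1 = (-2, 4); ‖w_1‖ = 4.4721, so e_1 = (-0.4472, 0.8944).
e_1·w_2 = (-0.4472)·(-1) + 0.8944·3 = 3.1305.
u_2 = w_2 − 3.1305·e_1 = (0.4000, 0.2000).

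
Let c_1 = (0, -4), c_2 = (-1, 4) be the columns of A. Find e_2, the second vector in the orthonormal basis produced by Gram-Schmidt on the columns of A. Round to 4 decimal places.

e_1 = c_1/‖c_1‖ = (0, -4)/4.0000 = (0.0000, -1.0000).
r_{12} = e_1·c_2 = -4.0000.
u_2 = c_2 + 4.0000·e_1 = (-1.0000, 0.0000).
‖u_2‖ = 1.0000, so e_2 = (-1.0000, 0.0000).

e_2 = (-1.0000, 0.0000)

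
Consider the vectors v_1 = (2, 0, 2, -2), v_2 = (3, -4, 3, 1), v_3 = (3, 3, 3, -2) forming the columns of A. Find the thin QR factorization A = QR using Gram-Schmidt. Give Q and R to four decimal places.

Q = [[0.5774, 0.2582, 0.3162], [0.0000, -0.7746, 0.6325], [0.5774, 0.2582, 0.3162], [-0.5774, 0.5164, 0.6325]], R = [[3.4641, 2.8868, 4.6188], [0.0000, 5.1640, -1.8074], [0.0000, 0.0000, 2.5298]]

q_1 = v_1/‖v_1‖ = (2, 0, 2, -2)/3.4641 = (0.5774, 0.0000, 0.5774, -0.5774).
r_{12} = q_1·v_2 = 2.8868.
u_2 = v_2 − 2.8868·q_1 = (1.3333, -4.0000, 1.3333, 2.6667).
‖u_2‖ = 5.1640, so q_2 = (0.2582, -0.7746, 0.2582, 0.5164).
r_{13} = q_1·v_3 = 4.6188; r_{23} = q_2·v_3 = -1.8074.
u_3 = v_3 − 4.6188·q_1 + 1.8074·q_2 = (0.8000, 1.6000, 0.8000, 1.6000).
‖u_3‖ = 2.5298, so q_3 = (0.3162, 0.6325, 0.3162, 0.6325).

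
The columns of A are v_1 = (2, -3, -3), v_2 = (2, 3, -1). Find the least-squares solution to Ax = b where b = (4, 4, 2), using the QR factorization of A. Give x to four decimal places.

v_1 = (2, -3, -3); ‖v_1‖ = 4.6904, so q_1 = (0.4264, -0.6396, -0.6396).
q_1·v_2 = 0.4264·2 + (-0.6396)·3 + (-0.6396)·(-1) = -0.4264.
u_2 = v_2 + 0.4264·q_1 = (2.1818, 2.7273, -1.2727).
‖u_2‖ = 3.7173, so q_2 = (0.5869, 0.7337, -0.3424).
Qᵀb = (-2.1320, 4.5977).
Back-substitute: x_2 = 4.5977/3.7173 = 1.2368.
x_1 = (-2.1320 + 0.4264·1.2368)/4.6904 = -0.3421.

x = (-0.3421, 1.2368)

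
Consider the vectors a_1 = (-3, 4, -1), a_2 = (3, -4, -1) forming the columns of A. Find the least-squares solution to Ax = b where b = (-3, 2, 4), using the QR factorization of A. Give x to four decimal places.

a_1 = (-3, 4, -1); ‖a_1‖ = 5.0990, so q_1 = (-0.5883, 0.7845, -0.1961).
q_1·a_2 = (-0.5883)·3 + 0.7845·(-4) + (-0.1961)·(-1) = -4.7068.
u_2 = a_2 + 4.7068·q_1 = (0.2308, -0.3077, -1.9231).
‖u_2‖ = 1.9612, so q_2 = (0.1177, -0.1569, -0.9806).
Qᵀb = (2.5495, -4.5891).
Back-substitute: x_2 = -4.5891/1.9612 = -2.3400.
x_1 = (2.5495 + 4.7068·(-2.3400))/5.0990 = -1.6600.

x = (-1.6600, -2.3400)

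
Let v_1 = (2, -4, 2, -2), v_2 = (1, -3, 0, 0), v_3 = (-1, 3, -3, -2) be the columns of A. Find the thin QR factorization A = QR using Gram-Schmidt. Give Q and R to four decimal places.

v_1 = (2, -4, 2, -2); ‖v_1‖ = 5.2915, so q_1 = (0.3780, -0.7559, 0.3780, -0.3780).
q_1·v_2 = 0.3780·1 + (-0.7559)·(-3) + 0.3780·0 + (-0.3780)·0 = 2.6458.
u_2 = v_2 − 2.6458·q_1 = (0.0000, -1.0000, -1.0000, 1.0000).
‖u_2‖ = 1.7321, so q_2 = (0.0000, -0.5774, -0.5774, 0.5774).
q_1·v_3 = 0.3780·(-1) + (-0.7559)·3 + 0.3780·(-3) + (-0.3780)·(-2) = -3.0237; q_2·v_3 = 0.0000·(-1) + (-0.5774)·3 + (-0.5774)·(-3) + 0.5774·(-2) = -1.1547.
u_3 = v_3 + 3.0237·q_1 + 1.1547·q_2 = (0.1429, 0.0476, -2.5238, -2.4762).
‖u_3‖ = 3.5389, so q_3 = (0.0404, 0.0135, -0.7132, -0.6997).

Q = [[0.3780, 0.0000, 0.0404], [-0.7559, -0.5774, 0.0135], [0.3780, -0.5774, -0.7132], [-0.3780, 0.5774, -0.6997]], R = [[5.2915, 2.6458, -3.0237], [0.0000, 1.7321, -1.1547], [0.0000, 0.0000, 3.5389]]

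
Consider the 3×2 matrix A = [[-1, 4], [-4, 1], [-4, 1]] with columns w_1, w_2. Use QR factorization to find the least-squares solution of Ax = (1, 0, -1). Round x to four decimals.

q_1 = w_1/‖w_1‖ = (-1, -4, -4)/5.7446 = (-0.1741, -0.6963, -0.6963).
r_{12} = q_1·w_2 = -2.0889.
u_2 = w_2 + 2.0889·q_1 = (3.6364, -0.4545, -0.4545).
‖u_2‖ = 3.6927, so q_2 = (0.9847, -0.1231, -0.1231).
Qᵀb = (0.5222, 1.1078).
Back-substitute: x_2 = 1.1078/3.6927 = 0.3000.
x_1 = (0.5222 + 2.0889·0.3000)/5.7446 = 0.2000.

x = (0.2000, 0.3000)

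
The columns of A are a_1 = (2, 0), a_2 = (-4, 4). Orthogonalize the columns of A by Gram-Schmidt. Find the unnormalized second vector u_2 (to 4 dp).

a_1 = (2, 0); ‖a_1‖ = 2.0000, so q_1 = (1.0000, 0.0000).
q_1·a_2 = 1.0000·(-4) + 0.0000·4 = -4.0000.
u_2 = a_2 + 4.0000·q_1 = (0.0000, 4.0000).

u_2 = (0.0000, 4.0000)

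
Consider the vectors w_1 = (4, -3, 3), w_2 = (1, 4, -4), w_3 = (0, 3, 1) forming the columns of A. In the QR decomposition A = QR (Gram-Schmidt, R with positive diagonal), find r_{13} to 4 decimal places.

r_{13} = -1.0290

q_1 = w_1/‖w_1‖ = (4, -3, 3)/5.8310 = (0.6860, -0.5145, 0.5145).
r_{13} = q_1·w_3 = -1.0290.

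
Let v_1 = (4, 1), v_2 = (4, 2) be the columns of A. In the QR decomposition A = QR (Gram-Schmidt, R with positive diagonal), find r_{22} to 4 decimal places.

r_{22} = 0.9701

v_1 = (4, 1); ‖v_1‖ = 4.1231, so q_1 = (0.9701, 0.2425).
q_1·v_2 = 0.9701·4 + 0.2425·2 = 4.3656.
u_2 = v_2 − 4.3656·q_1 = (-0.2353, 0.9412).
r_{22} = ‖u_2‖ = 0.9701.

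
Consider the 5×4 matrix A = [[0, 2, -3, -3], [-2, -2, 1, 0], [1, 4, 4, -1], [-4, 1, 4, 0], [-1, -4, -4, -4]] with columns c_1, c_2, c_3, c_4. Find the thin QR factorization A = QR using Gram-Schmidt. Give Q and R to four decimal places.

Q = [[0.0000, 0.3241, -0.8941, -0.0342], [-0.4264, -0.2062, 0.2202, -0.0943], [0.2132, 0.5892, 0.2751, -0.7225], [-0.8528, 0.3977, 0.0275, 0.0373], [-0.2132, -0.5892, -0.2751, -0.6831]], R = [[4.6904, 1.7056, -2.1320, 0.6396], [0.0000, 6.1718, 5.1260, 0.7954], [0.0000, 0.0000, 5.2133, 3.5076], [0.0000, 0.0000, 0.0000, 3.5574]]

c_1 = (0, -2, 1, -4, -1); ‖c_1‖ = 4.6904, so e_1 = (0.0000, -0.4264, 0.2132, -0.8528, -0.2132).
e_1·c_2 = 0.0000·2 + (-0.4264)·(-2) + 0.2132·4 + (-0.8528)·1 + (-0.2132)·(-4) = 1.7056.
u_2 = c_2 − 1.7056·e_1 = (2.0000, -1.2727, 3.6364, 2.4545, -3.6364).
‖u_2‖ = 6.1718, so e_2 = (0.3241, -0.2062, 0.5892, 0.3977, -0.5892).
e_1·c_3 = 0.0000·(-3) + (-0.4264)·1 + 0.2132·4 + (-0.8528)·4 + (-0.2132)·(-4) = -2.1320; e_2·c_3 = 0.3241·(-3) + (-0.2062)·1 + 0.5892·4 + 0.3977·4 + (-0.5892)·(-4) = 5.1260.
u_3 = c_3 + 2.1320·e_1 − 5.1260·e_2 = (-4.6611, 1.1480, 1.4344, 0.1432, -1.4344).
‖u_3‖ = 5.2133, so e_3 = (-0.8941, 0.2202, 0.2751, 0.0275, -0.2751).
e_1·c_4 = 0.0000·(-3) + (-0.4264)·0 + 0.2132·(-1) + (-0.8528)·0 + (-0.2132)·(-4) = 0.6396; e_2·c_4 = 0.3241·(-3) + (-0.2062)·0 + 0.5892·(-1) + 0.3977·0 + (-0.5892)·(-4) = 0.7954; e_3·c_4 = (-0.8941)·(-3) + 0.2202·0 + 0.2751·(-1) + 0.0275·0 + (-0.2751)·(-4) = 3.5076.
u_4 = c_4 − 0.6396·e_1 − 0.7954·e_2 − 3.5076·e_3 = (-0.1217, -0.3356, -2.5701, 0.1328, -2.4299).
‖u_4‖ = 3.5574, so e_4 = (-0.0342, -0.0943, -0.7225, 0.0373, -0.6831).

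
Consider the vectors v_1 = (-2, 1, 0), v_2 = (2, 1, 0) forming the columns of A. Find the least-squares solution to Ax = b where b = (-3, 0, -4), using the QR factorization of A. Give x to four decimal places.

v_1 = (-2, 1, 0); ‖v_1‖ = 2.2361, so q_1 = (-0.8944, 0.4472, 0.0000).
q_1·v_2 = (-0.8944)·2 + 0.4472·1 + 0.0000·0 = -1.3416.
u_2 = v_2 + 1.3416·q_1 = (0.8000, 1.6000, 0.0000).
‖u_2‖ = 1.7889, so q_2 = (0.4472, 0.8944, 0.0000).
Qᵀb = (2.6833, -1.3416).
Back-substitute: x_2 = -1.3416/1.7889 = -0.7500.
x_1 = (2.6833 + 1.3416·(-0.7500))/2.2361 = 0.7500.

x = (0.7500, -0.7500)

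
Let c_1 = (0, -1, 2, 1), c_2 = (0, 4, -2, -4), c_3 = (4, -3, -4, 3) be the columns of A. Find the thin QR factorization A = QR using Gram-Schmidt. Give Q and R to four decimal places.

Q = [[0.0000, 0.0000, 1.0000], [-0.4082, 0.5774, 0.0000], [0.8165, 0.5774, 0.0000], [0.4082, -0.5774, 0.0000]], R = [[2.4495, -4.8990, -0.8165], [0.0000, 3.4641, -5.7735], [0.0000, 0.0000, 4.0000]]

c_1 = (0, -1, 2, 1); ‖c_1‖ = 2.4495, so e_1 = (0.0000, -0.4082, 0.8165, 0.4082).
e_1·c_2 = 0.0000·0 + (-0.4082)·4 + 0.8165·(-2) + 0.4082·(-4) = -4.8990.
u_2 = c_2 + 4.8990·e_1 = (0.0000, 2.0000, 2.0000, -2.0000).
‖u_2‖ = 3.4641, so e_2 = (0.0000, 0.5774, 0.5774, -0.5774).
e_1·c_3 = 0.0000·4 + (-0.4082)·(-3) + 0.8165·(-4) + 0.4082·3 = -0.8165; e_2·c_3 = 0.0000·4 + 0.5774·(-3) + 0.5774·(-4) + (-0.5774)·3 = -5.7735.
u_3 = c_3 + 0.8165·e_1 + 5.7735·e_2 = (4.0000, 0.0000, 0.0000, 0.0000).
‖u_3‖ = 4.0000, so e_3 = (1.0000, 0.0000, 0.0000, 0.0000).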